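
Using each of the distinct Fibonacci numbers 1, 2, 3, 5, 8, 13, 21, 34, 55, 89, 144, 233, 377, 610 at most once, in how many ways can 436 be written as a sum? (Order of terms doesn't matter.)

8

Starting from the Zeckendorf form and repeatedly splitting a term F_k into F_{k−1} + F_{k−2} (when neither is already used) reaches every representation.
436 = 377+55+3+1 = 377+34+21+3+1 = 233+144+55+3+1 = 377+34+13+8+3+1 = 233+144+34+21+3+1 = … (3 more), for 8 in all.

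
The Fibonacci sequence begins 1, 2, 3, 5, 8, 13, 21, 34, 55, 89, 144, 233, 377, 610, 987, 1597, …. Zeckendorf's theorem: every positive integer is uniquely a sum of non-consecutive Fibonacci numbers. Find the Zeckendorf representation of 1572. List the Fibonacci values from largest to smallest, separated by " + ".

take 987 (≤ 1572); 1572 − 987 = 585
take 377 (≤ 585); 585 − 377 = 208
take 144 (≤ 208); 208 − 144 = 64
take 55 (≤ 64); 64 − 55 = 9
take 8 (≤ 9); 9 − 8 = 1
take 1 (≤ 1); 1 − 1 = 0
So 1572 = 987 + 377 + 144 + 55 + 8 + 1, with no two terms consecutive in the sequence.

987 + 377 + 144 + 55 + 8 + 1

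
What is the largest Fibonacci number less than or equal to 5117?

4181 ≤ 5117 < 6765, so the largest Fibonacci number not exceeding 5117 is 4181.

4181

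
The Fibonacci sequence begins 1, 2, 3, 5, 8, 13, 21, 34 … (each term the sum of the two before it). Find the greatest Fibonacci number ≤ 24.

21 ≤ 24 < 34, so the largest Fibonacci number not exceeding 24 is 21.

21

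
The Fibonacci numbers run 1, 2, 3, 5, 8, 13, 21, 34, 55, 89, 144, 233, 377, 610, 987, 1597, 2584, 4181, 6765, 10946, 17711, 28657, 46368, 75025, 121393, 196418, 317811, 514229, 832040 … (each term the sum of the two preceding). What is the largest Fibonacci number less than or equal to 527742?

514229

514229 ≤ 527742 < 832040, so the largest Fibonacci number not exceeding 527742 is 514229.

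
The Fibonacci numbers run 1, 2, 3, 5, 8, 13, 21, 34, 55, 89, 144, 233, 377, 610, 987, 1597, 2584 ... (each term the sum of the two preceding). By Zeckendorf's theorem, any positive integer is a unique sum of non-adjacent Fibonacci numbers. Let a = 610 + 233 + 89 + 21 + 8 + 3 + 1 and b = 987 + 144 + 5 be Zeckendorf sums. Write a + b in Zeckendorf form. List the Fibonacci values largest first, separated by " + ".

The two numbers are 965 and 1136, so their sum is 2101.
Repeatedly subtract the largest Fibonacci number that fits:
subtract 1597 from 2101: 504 remains
subtract 377 from 504: 127 remains
subtract 89 from 127: 38 remains
subtract 34 from 38: 4 remains
subtract 3 from 4: 1 remains
subtract 1 from 1: 0 remains

1597 + 377 + 89 + 34 + 3 + 1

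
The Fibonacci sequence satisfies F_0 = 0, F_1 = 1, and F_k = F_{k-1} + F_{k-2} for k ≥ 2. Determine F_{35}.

Iterating the recurrence up to F_{29} = 514229 and F_{28} = 317811:
F_{30} = F_{29} + F_{28} = 514229 + 317811 = 832040
F_{31} = F_{30} + F_{29} = 832040 + 514229 = 1346269
F_{32} = F_{31} + F_{30} = 1346269 + 832040 = 2178309
F_{33} = F_{32} + F_{31} = 2178309 + 1346269 = 3524578
F_{34} = F_{33} + F_{32} = 3524578 + 2178309 = 5702887
F_{35} = F_{34} + F_{33} = 5702887 + 3524578 = 9227465

9227465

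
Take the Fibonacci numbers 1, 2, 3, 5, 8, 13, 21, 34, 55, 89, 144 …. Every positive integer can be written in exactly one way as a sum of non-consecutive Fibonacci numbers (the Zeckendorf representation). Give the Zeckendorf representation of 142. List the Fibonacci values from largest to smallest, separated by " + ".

subtract 89 from 142: 53 remains
subtract 34 from 53: 19 remains
subtract 13 from 19: 6 remains
subtract 5 from 6: 1 remains
subtract 1 from 1: 0 remains
So 142 = 89 + 34 + 13 + 5 + 1, with no two terms consecutive in the sequence.

89 + 34 + 13 + 5 + 1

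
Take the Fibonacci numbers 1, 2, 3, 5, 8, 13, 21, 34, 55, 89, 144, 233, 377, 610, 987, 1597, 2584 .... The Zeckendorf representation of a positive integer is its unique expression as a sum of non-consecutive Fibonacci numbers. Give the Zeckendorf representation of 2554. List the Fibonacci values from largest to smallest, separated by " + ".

Greedy algorithm:
1597 ≤ 2554 < 2584, so take 1597; remainder 957
610 ≤ 957 < 987, so take 610; remainder 347
233 ≤ 347 < 377, so take 233; remainder 114
89 ≤ 114 < 144, so take 89; remainder 25
21 ≤ 25 < 34, so take 21; remainder 4
3 ≤ 4 < 5, so take 3; remainder 1
1 ≤ 1 < 2, so take 1; remainder 0
So 2554 = 1597 + 610 + 233 + 89 + 21 + 3 + 1, with no two terms consecutive in the sequence.

1597 + 610 + 233 + 89 + 21 + 3 + 1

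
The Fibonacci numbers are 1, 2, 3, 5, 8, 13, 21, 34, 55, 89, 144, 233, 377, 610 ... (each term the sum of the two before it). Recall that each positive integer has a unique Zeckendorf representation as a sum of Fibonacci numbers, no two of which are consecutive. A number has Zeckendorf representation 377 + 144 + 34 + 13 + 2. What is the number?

570

377 + 144 + 34 + 13 + 2 = 570.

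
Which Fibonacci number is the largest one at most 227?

144 ≤ 227 < 233, so the largest Fibonacci number not exceeding 227 is 144.

144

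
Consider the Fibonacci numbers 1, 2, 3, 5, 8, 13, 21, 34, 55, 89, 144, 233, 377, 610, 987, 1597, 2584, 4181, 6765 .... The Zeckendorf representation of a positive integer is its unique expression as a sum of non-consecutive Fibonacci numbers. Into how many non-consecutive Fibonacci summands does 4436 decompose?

4

subtract 4181 from 4436: 255 remains
subtract 233 from 255: 22 remains
subtract 21 from 22: 1 remains
subtract 1 from 1: 0 remains
4436 = 4181 + 233 + 21 + 1, which has 4 terms.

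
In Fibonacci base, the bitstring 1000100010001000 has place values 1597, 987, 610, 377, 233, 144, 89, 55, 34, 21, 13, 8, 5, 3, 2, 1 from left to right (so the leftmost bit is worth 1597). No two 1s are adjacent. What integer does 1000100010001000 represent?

Summing the place values of the 1 bits: 1597 + 233 + 34 + 5 = 1869.

1869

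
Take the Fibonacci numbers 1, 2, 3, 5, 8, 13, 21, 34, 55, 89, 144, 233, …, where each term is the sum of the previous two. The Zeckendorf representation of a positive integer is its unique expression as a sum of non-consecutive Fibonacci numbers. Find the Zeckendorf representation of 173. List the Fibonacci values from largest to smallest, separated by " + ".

144 + 21 + 8

144 ≤ 173 < 233, so take 144; remainder 29
21 ≤ 29 < 34, so take 21; remainder 8
8 ≤ 8 < 13, so take 8; remainder 0
So 173 = 144 + 21 + 8, with no two terms consecutive in the sequence.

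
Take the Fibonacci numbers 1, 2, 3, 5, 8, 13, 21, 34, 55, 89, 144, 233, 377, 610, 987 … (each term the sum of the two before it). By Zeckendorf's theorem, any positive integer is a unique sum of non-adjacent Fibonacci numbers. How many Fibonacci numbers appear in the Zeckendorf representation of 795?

largest Fibonacci ≤ 795 is 610; 795 − 610 = 185
largest Fibonacci ≤ 185 is 144; 185 − 144 = 41
largest Fibonacci ≤ 41 is 34; 41 − 34 = 7
largest Fibonacci ≤ 7 is 5; 7 − 5 = 2
largest Fibonacci ≤ 2 is 2; 2 − 2 = 0
795 = 610 + 144 + 34 + 5 + 2, which has 5 terms.

5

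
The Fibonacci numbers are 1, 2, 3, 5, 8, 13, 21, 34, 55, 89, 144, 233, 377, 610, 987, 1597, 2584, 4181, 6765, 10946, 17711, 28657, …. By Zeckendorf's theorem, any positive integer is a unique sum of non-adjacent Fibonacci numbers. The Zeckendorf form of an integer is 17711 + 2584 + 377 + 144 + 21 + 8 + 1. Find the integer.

20846

17711 + 2584 + 377 + 144 + 21 + 8 + 1 = 20846.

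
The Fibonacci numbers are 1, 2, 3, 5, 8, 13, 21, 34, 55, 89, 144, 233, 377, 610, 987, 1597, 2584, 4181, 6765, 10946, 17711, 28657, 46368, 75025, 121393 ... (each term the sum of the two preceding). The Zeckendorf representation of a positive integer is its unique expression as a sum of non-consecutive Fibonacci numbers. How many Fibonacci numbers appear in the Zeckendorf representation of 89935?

75025 ≤ 89935 < 121393, so take 75025; remainder 14910
10946 ≤ 14910 < 17711, so take 10946; remainder 3964
2584 ≤ 3964 < 4181, so take 2584; remainder 1380
987 ≤ 1380 < 1597, so take 987; remainder 393
377 ≤ 393 < 610, so take 377; remainder 16
13 ≤ 16 < 21, so take 13; remainder 3
3 ≤ 3 < 5, so take 3; remainder 0
89935 = 75025 + 10946 + 2584 + 987 + 377 + 13 + 3, which has 7 terms.

7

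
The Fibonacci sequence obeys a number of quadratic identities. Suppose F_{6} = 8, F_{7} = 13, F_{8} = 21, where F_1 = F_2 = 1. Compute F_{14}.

By the addition formula F_{m+n} = F_m F_{n+1} + F_{m−1} F_n with m=7, n=7: F_{14} = 13·21 + 8·13 = 273 + 104 = 377.

377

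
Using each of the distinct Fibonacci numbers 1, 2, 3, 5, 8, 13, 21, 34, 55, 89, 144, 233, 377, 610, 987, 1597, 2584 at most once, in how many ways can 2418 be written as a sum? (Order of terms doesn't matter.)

2418 = 1597+610+144+55+8+3+1 = 1597+610+144+34+21+8+3+1 = 1597+377+233+144+55+8+3+1 = 1597+610+89+55+34+21+8+3+1 = 1597+377+233+144+34+21+8+3+1 = … (4 more), for 9 in all.

9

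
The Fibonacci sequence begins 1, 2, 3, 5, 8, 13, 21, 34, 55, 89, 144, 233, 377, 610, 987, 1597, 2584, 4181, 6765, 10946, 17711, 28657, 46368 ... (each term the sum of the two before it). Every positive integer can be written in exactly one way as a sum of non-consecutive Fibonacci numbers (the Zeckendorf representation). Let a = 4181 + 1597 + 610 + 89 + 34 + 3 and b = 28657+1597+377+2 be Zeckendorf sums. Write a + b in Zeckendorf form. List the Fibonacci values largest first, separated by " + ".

The two numbers are 6514 and 30633, so their sum is 37147.
Greedy algorithm:
subtract 28657 from 37147: 8490 remains
subtract 6765 from 8490: 1725 remains
subtract 1597 from 1725: 128 remains
subtract 89 from 128: 39 remains
subtract 34 from 39: 5 remains
subtract 5 from 5: 0 remains

28657 + 6765 + 1597 + 89 + 34 + 5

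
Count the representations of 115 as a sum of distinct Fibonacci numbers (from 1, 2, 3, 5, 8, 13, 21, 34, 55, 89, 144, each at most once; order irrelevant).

8

Each representation comes from the Zeckendorf form by replacing some F_k with F_{k−1} + F_{k−2} where possible.
115 = 89+21+5 = 89+21+3+2 = 89+13+8+5 = … (5 more), for 8 in all.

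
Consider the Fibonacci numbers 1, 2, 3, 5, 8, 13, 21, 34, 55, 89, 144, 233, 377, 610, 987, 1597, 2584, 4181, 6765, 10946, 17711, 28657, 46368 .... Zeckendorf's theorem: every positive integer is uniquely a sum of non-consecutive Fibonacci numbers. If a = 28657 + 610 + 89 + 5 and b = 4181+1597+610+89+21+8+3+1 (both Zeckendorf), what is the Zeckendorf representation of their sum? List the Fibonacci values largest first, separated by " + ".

28657 + 6765 + 377 + 55 + 13 + 3 + 1

The two numbers are 29361 and 6510, so their sum is 35871.
35871 − 28657 = 7214
7214 − 6765 = 449
449 − 377 = 72
72 − 55 = 17
17 − 13 = 4
4 − 3 = 1
1 − 1 = 0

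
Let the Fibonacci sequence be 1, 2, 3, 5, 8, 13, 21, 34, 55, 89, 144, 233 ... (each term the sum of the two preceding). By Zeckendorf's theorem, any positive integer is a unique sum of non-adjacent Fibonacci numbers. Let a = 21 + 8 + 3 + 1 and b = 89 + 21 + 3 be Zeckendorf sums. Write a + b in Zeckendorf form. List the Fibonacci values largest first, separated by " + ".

The two numbers are 33 and 113, so their sum is 146.
Greedy algorithm:
146 − 144 = 2
2 − 2 = 0

144 + 2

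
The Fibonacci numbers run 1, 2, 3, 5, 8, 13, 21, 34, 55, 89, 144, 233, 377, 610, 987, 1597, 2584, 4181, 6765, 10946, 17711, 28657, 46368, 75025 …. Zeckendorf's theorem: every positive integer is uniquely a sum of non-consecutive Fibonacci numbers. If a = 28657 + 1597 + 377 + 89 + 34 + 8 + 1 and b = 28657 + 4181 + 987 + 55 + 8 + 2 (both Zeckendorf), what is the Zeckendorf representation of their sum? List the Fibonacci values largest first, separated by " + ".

The two numbers are 30763 and 33890, so their sum is 64653.
take 46368 (≤ 64653); 64653 − 46368 = 18285
take 17711 (≤ 18285); 18285 − 17711 = 574
take 377 (≤ 574); 574 − 377 = 197
take 144 (≤ 197); 197 − 144 = 53
take 34 (≤ 53); 53 − 34 = 19
take 13 (≤ 19); 19 − 13 = 6
take 5 (≤ 6); 6 − 5 = 1
take 1 (≤ 1); 1 − 1 = 0

46368 + 17711 + 377 + 144 + 34 + 13 + 5 + 1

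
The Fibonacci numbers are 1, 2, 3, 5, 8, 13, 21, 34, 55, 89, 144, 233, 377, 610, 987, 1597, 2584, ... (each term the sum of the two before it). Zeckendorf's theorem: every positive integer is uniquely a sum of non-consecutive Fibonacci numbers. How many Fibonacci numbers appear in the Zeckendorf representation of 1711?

largest Fibonacci ≤ 1711 is 1597; 1711 − 1597 = 114
largest Fibonacci ≤ 114 is 89; 114 − 89 = 25
largest Fibonacci ≤ 25 is 21; 25 − 21 = 4
largest Fibonacci ≤ 4 is 3; 4 − 3 = 1
largest Fibonacci ≤ 1 is 1; 1 − 1 = 0
1711 = 1597 + 89 + 21 + 3 + 1, which has 5 terms.

5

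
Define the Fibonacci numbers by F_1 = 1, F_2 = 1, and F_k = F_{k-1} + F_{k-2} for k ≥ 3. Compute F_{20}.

Iterating the recurrence up to F_{16} = 987 and F_{15} = 610:
F_{17} = F_{16} + F_{15} = 987 + 610 = 1597
F_{18} = F_{17} + F_{16} = 1597 + 987 = 2584
F_{19} = F_{18} + F_{17} = 2584 + 1597 = 4181
F_{20} = F_{19} + F_{18} = 4181 + 2584 = 6765

6765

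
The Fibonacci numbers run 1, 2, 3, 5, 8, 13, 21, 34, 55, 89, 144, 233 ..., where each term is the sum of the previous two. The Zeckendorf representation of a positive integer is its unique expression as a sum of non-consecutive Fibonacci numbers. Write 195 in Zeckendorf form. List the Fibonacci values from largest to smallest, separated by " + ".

144 + 34 + 13 + 3 + 1

Greedy algorithm:
take 144 (≤ 195); 195 − 144 = 51
take 34 (≤ 51); 51 − 34 = 17
take 13 (≤ 17); 17 − 13 = 4
take 3 (≤ 4); 4 − 3 = 1
take 1 (≤ 1); 1 − 1 = 0
So 195 = 144 + 34 + 13 + 3 + 1, with no two terms consecutive in the sequence.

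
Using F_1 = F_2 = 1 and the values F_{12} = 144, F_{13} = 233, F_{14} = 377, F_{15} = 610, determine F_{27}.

196418

By the addition formula F_{m+n} = F_m F_{n+1} + F_{m−1} F_n with m=13, n=14: F_{27} = 233·610 + 144·377 = 142130 + 54288 = 196418.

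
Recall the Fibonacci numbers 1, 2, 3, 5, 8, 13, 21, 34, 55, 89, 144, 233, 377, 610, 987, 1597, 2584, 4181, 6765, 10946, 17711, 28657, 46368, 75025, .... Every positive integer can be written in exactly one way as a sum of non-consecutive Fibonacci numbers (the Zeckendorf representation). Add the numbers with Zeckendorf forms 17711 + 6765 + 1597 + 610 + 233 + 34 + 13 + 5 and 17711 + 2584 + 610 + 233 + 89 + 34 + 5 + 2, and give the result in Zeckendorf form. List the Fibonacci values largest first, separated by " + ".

The two numbers are 26968 and 21268, so their sum is 48236.
Greedy algorithm:
48236: greatest Fibonacci not exceeding it is 46368, leaving 1868
1868: greatest Fibonacci not exceeding it is 1597, leaving 271
271: greatest Fibonacci not exceeding it is 233, leaving 38
38: greatest Fibonacci not exceeding it is 34, leaving 4
4: greatest Fibonacci not exceeding it is 3, leaving 1
1: greatest Fibonacci not exceeding it is 1, leaving 0

46368 + 1597 + 233 + 34 + 3 + 1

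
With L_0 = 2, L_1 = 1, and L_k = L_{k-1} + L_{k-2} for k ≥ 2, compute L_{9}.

76

Iterating the recurrence up to L_{3} = 4 and L_{2} = 3:
L_{4} = L_{3} + L_{2} = 4 + 3 = 7
L_{5} = L_{4} + L_{3} = 7 + 4 = 11
L_{6} = L_{5} + L_{4} = 11 + 7 = 18
L_{7} = L_{6} + L_{5} = 18 + 11 = 29
L_{8} = L_{7} + L_{6} = 29 + 18 = 47
L_{9} = L_{8} + L_{7} = 47 + 29 = 76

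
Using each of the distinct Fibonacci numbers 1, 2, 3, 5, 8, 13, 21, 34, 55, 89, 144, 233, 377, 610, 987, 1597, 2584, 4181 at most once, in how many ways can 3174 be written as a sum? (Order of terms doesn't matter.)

3174 = 2584+377+144+55+13+1 = 2584+377+144+55+8+5+1 = 2584+377+144+34+21+13+1 = 2584+377+144+55+8+3+2+1 = … (23 more), for 27 in all.

27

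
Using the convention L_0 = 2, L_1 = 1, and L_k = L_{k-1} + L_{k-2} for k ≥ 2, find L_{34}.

Iterating the recurrence up to L_{26} = 271443 and L_{25} = 167761:
L_{27} = L_{26} + L_{25} = 271443 + 167761 = 439204
L_{28} = L_{27} + L_{26} = 439204 + 271443 = 710647
L_{29} = L_{28} + L_{27} = 710647 + 439204 = 1149851
L_{30} = L_{29} + L_{28} = 1149851 + 710647 = 1860498
L_{31} = L_{30} + L_{29} = 1860498 + 1149851 = 3010349
L_{32} = L_{31} + L_{30} = 3010349 + 1860498 = 4870847
L_{33} = L_{32} + L_{31} = 4870847 + 3010349 = 7881196
L_{34} = L_{33} + L_{32} = 7881196 + 4870847 = 12752043

12752043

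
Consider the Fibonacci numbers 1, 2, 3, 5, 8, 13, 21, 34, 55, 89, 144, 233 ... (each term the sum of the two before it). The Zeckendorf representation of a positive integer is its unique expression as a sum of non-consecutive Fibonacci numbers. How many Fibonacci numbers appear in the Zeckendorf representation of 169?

4

169: greatest Fibonacci not exceeding it is 144, leaving 25
25: greatest Fibonacci not exceeding it is 21, leaving 4
4: greatest Fibonacci not exceeding it is 3, leaving 1
1: greatest Fibonacci not exceeding it is 1, leaving 0
169 = 144 + 21 + 3 + 1, which has 4 terms.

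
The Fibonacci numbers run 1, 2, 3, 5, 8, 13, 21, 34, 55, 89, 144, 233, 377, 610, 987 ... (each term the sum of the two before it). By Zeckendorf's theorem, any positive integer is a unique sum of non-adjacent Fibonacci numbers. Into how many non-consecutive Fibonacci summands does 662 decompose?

4

Repeatedly subtract the largest Fibonacci number that fits:
take 610 (≤ 662); 662 − 610 = 52
take 34 (≤ 52); 52 − 34 = 18
take 13 (≤ 18); 18 − 13 = 5
take 5 (≤ 5); 5 − 5 = 0
662 = 610 + 34 + 13 + 5, which has 4 terms.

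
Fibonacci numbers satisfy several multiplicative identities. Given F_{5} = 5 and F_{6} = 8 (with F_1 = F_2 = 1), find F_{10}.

By the doubling identity F_{2k} = F_k(2F_{k+1} − F_k): F_{10} = 5·(2·8 − 5) = 5·11 = 55.

55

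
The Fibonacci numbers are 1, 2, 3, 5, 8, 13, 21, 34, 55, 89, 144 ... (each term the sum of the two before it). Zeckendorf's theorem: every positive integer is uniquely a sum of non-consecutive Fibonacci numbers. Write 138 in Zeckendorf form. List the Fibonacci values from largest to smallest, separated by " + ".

89 ≤ 138 < 144, so take 89; remainder 49
34 ≤ 49 < 55, so take 34; remainder 15
13 ≤ 15 < 21, so take 13; remainder 2
2 ≤ 2 < 3, so take 2; remainder 0
So 138 = 89 + 34 + 13 + 2, with no two terms consecutive in the sequence.

89 + 34 + 13 + 2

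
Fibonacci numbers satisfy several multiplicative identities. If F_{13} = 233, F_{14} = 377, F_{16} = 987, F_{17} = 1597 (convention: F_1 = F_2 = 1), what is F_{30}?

By the addition formula F_{m+n} = F_m F_{n+1} + F_{m−1} F_n with m=14, n=16: F_{30} = 377·1597 + 233·987 = 602069 + 229971 = 832040.

832040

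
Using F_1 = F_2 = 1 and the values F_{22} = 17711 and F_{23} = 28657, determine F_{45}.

1134903170

By F_{2k+1} = F_k² + F_{k+1}²: F_{45} = 17711² + 28657² = 313679521 + 821223649 = 1134903170.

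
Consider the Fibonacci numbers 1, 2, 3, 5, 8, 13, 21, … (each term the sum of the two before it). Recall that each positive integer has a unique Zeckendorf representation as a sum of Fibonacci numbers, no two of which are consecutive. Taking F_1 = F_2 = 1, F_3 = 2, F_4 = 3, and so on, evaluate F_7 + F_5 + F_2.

F_7 + F_5 + F_2 = 13 + 5 + 1 = 19.

19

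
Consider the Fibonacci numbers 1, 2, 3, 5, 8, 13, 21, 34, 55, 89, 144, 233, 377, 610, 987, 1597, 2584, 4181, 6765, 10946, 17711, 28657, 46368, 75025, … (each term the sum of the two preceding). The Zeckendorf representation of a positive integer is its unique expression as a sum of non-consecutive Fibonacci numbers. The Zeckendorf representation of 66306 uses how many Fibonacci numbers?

Repeatedly subtract the largest Fibonacci number that fits:
46368 ≤ 66306 < 75025, so take 46368; remainder 19938
17711 ≤ 19938 < 28657, so take 17711; remainder 2227
1597 ≤ 2227 < 2584, so take 1597; remainder 630
610 ≤ 630 < 987, so take 610; remainder 20
13 ≤ 20 < 21, so take 13; remainder 7
5 ≤ 7 < 8, so take 5; remainder 2
2 ≤ 2 < 3, so take 2; remainder 0
66306 = 46368 + 17711 + 1597 + 610 + 13 + 5 + 2, which has 7 terms.

7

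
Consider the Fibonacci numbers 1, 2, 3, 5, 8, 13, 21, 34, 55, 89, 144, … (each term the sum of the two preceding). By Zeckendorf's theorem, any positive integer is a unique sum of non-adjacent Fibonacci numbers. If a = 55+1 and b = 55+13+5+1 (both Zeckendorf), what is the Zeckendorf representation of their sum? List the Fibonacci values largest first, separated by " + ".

The two numbers are 56 and 74, so their sum is 130.
Repeatedly subtract the largest Fibonacci number that fits:
subtract 89 from 130: 41 remains
subtract 34 from 41: 7 remains
subtract 5 from 7: 2 remains
subtract 2 from 2: 0 remains

89 + 34 + 5 + 2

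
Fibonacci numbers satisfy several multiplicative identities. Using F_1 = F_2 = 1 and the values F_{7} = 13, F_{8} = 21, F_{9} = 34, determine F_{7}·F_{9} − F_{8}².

13·34 − 21² = 442 − 441 = 1. (Cassini's identity: F_{k−1}F_{k+1} − F_k² = (−1)^k.)

1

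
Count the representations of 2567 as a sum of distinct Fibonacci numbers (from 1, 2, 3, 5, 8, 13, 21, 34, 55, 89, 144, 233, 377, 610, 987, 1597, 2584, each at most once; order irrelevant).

Each representation comes from the Zeckendorf form by replacing some F_k with F_{k−1} + F_{k−2} where possible.
2567 = 1597+610+233+89+34+3+1 = 1597+610+233+89+21+13+3+1 = 1597+610+233+89+21+8+5+3+1 = 1597+610+233+55+34+21+13+3+1 = … (7 more), for 11 in all.

11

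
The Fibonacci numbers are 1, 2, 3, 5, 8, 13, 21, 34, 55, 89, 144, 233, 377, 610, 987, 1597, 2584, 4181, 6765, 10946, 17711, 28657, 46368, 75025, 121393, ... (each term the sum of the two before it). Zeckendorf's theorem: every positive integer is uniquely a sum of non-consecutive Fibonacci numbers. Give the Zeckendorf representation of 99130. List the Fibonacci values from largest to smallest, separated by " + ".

75025 ≤ 99130 < 121393, so take 75025; remainder 24105
17711 ≤ 24105 < 28657, so take 17711; remainder 6394
4181 ≤ 6394 < 6765, so take 4181; remainder 2213
1597 ≤ 2213 < 2584, so take 1597; remainder 616
610 ≤ 616 < 987, so take 610; remainder 6
5 ≤ 6 < 8, so take 5; remainder 1
1 ≤ 1 < 2, so take 1; remainder 0
So 99130 = 75025 + 17711 + 4181 + 1597 + 610 + 5 + 1, with no two terms consecutive in the sequence.

75025 + 17711 + 4181 + 1597 + 610 + 5 + 1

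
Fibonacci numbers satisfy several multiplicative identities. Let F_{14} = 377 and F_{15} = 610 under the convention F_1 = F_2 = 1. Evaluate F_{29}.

By F_{2k+1} = F_k² + F_{k+1}²: F_{29} = 377² + 610² = 142129 + 372100 = 514229.

514229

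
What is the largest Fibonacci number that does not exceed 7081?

6765

6765 ≤ 7081 < 10946, so the largest Fibonacci number not exceeding 7081 is 6765.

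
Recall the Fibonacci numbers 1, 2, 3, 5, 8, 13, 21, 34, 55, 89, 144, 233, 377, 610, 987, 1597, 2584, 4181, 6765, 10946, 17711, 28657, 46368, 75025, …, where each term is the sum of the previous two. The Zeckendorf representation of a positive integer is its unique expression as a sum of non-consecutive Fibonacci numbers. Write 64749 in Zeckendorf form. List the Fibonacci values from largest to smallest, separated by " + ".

64749: greatest Fibonacci not exceeding it is 46368, leaving 18381
18381: greatest Fibonacci not exceeding it is 17711, leaving 670
670: greatest Fibonacci not exceeding it is 610, leaving 60
60: greatest Fibonacci not exceeding it is 55, leaving 5
5: greatest Fibonacci not exceeding it is 5, leaving 0
So 64749 = 46368 + 17711 + 610 + 55 + 5, with no two terms consecutive in the sequence.

46368 + 17711 + 610 + 55 + 5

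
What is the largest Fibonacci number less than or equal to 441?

377

377 ≤ 441 < 610, so the largest Fibonacci number not exceeding 441 is 377.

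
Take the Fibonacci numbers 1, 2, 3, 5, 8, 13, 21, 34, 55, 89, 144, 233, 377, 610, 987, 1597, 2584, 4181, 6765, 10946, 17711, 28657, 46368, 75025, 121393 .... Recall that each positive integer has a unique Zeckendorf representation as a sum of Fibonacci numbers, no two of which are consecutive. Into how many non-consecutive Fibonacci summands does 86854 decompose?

7

largest Fibonacci ≤ 86854 is 75025; 86854 − 75025 = 11829
largest Fibonacci ≤ 11829 is 10946; 11829 − 10946 = 883
largest Fibonacci ≤ 883 is 610; 883 − 610 = 273
largest Fibonacci ≤ 273 is 233; 273 − 233 = 40
largest Fibonacci ≤ 40 is 34; 40 − 34 = 6
largest Fibonacci ≤ 6 is 5; 6 − 5 = 1
largest Fibonacci ≤ 1 is 1; 1 − 1 = 0
86854 = 75025 + 10946 + 610 + 233 + 34 + 5 + 1, which has 7 terms.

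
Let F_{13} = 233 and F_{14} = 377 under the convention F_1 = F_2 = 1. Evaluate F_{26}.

By the doubling identity F_{2k} = F_k(2F_{k+1} − F_k): F_{26} = 233·(2·377 − 233) = 233·521 = 121393.

121393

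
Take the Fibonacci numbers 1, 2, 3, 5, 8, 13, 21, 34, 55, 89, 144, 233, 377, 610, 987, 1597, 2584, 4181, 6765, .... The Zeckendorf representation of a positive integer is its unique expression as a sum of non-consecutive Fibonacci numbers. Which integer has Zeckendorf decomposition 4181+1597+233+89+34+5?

4181+1597+233+89+34+5 = 6139.

6139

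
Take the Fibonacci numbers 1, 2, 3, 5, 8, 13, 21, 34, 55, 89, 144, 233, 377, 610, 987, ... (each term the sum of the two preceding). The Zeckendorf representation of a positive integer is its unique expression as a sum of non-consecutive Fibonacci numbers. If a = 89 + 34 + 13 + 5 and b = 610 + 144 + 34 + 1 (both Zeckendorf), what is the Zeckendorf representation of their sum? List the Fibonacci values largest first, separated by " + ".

610 + 233 + 55 + 21 + 8 + 3

The two numbers are 141 and 789, so their sum is 930.
Greedy algorithm:
take 610 (≤ 930); 930 − 610 = 320
take 233 (≤ 320); 320 − 233 = 87
take 55 (≤ 87); 87 − 55 = 32
take 21 (≤ 32); 32 − 21 = 11
take 8 (≤ 11); 11 − 8 = 3
take 3 (≤ 3); 3 − 3 = 0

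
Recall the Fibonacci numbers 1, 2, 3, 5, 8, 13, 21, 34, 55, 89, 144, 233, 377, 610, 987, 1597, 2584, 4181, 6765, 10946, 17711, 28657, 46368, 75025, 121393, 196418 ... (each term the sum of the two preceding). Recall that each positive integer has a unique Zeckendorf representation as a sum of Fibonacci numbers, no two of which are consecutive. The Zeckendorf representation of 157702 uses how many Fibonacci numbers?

8

largest Fibonacci ≤ 157702 is 121393; 157702 − 121393 = 36309
largest Fibonacci ≤ 36309 is 28657; 36309 − 28657 = 7652
largest Fibonacci ≤ 7652 is 6765; 7652 − 6765 = 887
largest Fibonacci ≤ 887 is 610; 887 − 610 = 277
largest Fibonacci ≤ 277 is 233; 277 − 233 = 44
largest Fibonacci ≤ 44 is 34; 44 − 34 = 10
largest Fibonacci ≤ 10 is 8; 10 − 8 = 2
largest Fibonacci ≤ 2 is 2; 2 − 2 = 0
157702 = 121393 + 28657 + 6765 + 610 + 233 + 34 + 8 + 2, which has 8 terms.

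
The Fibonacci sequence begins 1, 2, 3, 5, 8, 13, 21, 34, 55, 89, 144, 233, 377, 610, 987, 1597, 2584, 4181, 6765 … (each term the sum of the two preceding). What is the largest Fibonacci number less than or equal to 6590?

4181

4181 ≤ 6590 < 6765, so the largest Fibonacci number not exceeding 6590 is 4181.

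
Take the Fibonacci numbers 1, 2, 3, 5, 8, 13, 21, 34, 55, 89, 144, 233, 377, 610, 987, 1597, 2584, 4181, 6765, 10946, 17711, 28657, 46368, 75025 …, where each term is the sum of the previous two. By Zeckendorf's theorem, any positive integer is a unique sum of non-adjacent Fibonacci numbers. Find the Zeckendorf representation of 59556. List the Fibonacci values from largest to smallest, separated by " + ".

largest Fibonacci ≤ 59556 is 46368; 59556 − 46368 = 13188
largest Fibonacci ≤ 13188 is 10946; 13188 − 10946 = 2242
largest Fibonacci ≤ 2242 is 1597; 2242 − 1597 = 645
largest Fibonacci ≤ 645 is 610; 645 − 610 = 35
largest Fibonacci ≤ 35 is 34; 35 − 34 = 1
largest Fibonacci ≤ 1 is 1; 1 − 1 = 0
So 59556 = 46368 + 10946 + 1597 + 610 + 34 + 1, with no two terms consecutive in the sequence.

46368 + 10946 + 1597 + 610 + 34 + 1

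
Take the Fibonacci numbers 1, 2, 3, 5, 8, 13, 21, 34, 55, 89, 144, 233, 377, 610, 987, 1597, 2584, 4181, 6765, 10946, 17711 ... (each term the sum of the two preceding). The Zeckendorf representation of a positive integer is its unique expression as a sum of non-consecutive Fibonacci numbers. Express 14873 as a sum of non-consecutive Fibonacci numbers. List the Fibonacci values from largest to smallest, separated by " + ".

10946 + 2584 + 987 + 233 + 89 + 34

Repeatedly subtract the largest Fibonacci number that fits:
14873: greatest Fibonacci not exceeding it is 10946, leaving 3927
3927: greatest Fibonacci not exceeding it is 2584, leaving 1343
1343: greatest Fibonacci not exceeding it is 987, leaving 356
356: greatest Fibonacci not exceeding it is 233, leaving 123
123: greatest Fibonacci not exceeding it is 89, leaving 34
34: greatest Fibonacci not exceeding it is 34, leaving 0
So 14873 = 10946 + 2584 + 987 + 233 + 89 + 34, with no two terms consecutive in the sequence.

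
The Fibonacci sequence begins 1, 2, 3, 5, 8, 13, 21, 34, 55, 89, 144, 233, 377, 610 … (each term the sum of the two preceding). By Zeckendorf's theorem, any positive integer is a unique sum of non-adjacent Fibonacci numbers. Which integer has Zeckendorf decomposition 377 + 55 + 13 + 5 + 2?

377 + 55 + 13 + 5 + 2 = 452.

452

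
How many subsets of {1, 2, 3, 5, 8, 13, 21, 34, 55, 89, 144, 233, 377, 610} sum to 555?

Starting from the Zeckendorf form and repeatedly splitting a term F_k into F_{k−1} + F_{k−2} (when neither is already used) reaches every representation.
555 = 377+144+34 = 377+144+21+13 = 377+89+55+34 = 377+144+21+8+5 = 377+89+55+21+13 = … (7 more), for 12 in all.

12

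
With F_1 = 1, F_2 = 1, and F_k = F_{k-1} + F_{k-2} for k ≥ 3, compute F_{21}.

Iterating the recurrence up to F_{17} = 1597 and F_{16} = 987:
F_{18} = F_{17} + F_{16} = 1597 + 987 = 2584
F_{19} = F_{18} + F_{17} = 2584 + 1597 = 4181
F_{20} = F_{19} + F_{18} = 4181 + 2584 = 6765
F_{21} = F_{20} + F_{19} = 6765 + 4181 = 10946

10946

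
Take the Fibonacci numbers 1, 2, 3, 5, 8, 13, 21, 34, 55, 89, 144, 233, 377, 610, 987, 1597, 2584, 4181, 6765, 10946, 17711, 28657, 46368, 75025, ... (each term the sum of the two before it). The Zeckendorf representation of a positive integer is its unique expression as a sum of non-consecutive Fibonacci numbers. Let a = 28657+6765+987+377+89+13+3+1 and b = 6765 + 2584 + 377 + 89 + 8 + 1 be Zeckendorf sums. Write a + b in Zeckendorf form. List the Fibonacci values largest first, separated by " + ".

46368 + 233 + 89 + 21 + 5

The two numbers are 36892 and 9824, so their sum is 46716.
Greedy algorithm:
subtract 46368 from 46716: 348 remains
subtract 233 from 348: 115 remains
subtract 89 from 115: 26 remains
subtract 21 from 26: 5 remains
subtract 5 from 5: 0 remains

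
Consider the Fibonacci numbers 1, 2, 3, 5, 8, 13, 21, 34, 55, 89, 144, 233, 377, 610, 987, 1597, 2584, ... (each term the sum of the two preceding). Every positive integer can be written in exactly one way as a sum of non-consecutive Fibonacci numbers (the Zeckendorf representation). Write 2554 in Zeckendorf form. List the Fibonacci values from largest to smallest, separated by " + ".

1597 + 610 + 233 + 89 + 21 + 3 + 1

2554: greatest Fibonacci not exceeding it is 1597, leaving 957
957: greatest Fibonacci not exceeding it is 610, leaving 347
347: greatest Fibonacci not exceeding it is 233, leaving 114
114: greatest Fibonacci not exceeding it is 89, leaving 25
25: greatest Fibonacci not exceeding it is 21, leaving 4
4: greatest Fibonacci not exceeding it is 3, leaving 1
1: greatest Fibonacci not exceeding it is 1, leaving 0
So 2554 = 1597 + 610 + 233 + 89 + 21 + 3 + 1, with no two terms consecutive in the sequence.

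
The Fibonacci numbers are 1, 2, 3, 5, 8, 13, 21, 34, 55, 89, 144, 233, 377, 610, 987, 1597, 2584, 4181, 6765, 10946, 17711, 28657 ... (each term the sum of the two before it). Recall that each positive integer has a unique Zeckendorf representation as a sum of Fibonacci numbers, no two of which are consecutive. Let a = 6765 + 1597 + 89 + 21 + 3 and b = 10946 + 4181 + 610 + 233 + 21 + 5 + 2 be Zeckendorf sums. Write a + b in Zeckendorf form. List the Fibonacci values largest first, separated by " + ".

The two numbers are 8475 and 15998, so their sum is 24473.
Greedily peel off the largest Fibonacci term at each step:
24473: greatest Fibonacci not exceeding it is 17711, leaving 6762
6762: greatest Fibonacci not exceeding it is 4181, leaving 2581
2581: greatest Fibonacci not exceeding it is 1597, leaving 984
984: greatest Fibonacci not exceeding it is 610, leaving 374
374: greatest Fibonacci not exceeding it is 233, leaving 141
141: greatest Fibonacci not exceeding it is 89, leaving 52
52: greatest Fibonacci not exceeding it is 34, leaving 18
18: greatest Fibonacci not exceeding it is 13, leaving 5
5: greatest Fibonacci not exceeding it is 5, leaving 0

17711 + 4181 + 1597 + 610 + 233 + 89 + 34 + 13 + 5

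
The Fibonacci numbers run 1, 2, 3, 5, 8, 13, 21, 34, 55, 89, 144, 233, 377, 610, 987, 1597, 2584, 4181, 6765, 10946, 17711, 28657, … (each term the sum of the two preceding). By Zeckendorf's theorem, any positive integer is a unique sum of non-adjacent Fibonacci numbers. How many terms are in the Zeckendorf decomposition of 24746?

5

take 17711 (≤ 24746); 24746 − 17711 = 7035
take 6765 (≤ 7035); 7035 − 6765 = 270
take 233 (≤ 270); 270 − 233 = 37
take 34 (≤ 37); 37 − 34 = 3
take 3 (≤ 3); 3 − 3 = 0
24746 = 17711 + 6765 + 233 + 34 + 3, which has 5 terms.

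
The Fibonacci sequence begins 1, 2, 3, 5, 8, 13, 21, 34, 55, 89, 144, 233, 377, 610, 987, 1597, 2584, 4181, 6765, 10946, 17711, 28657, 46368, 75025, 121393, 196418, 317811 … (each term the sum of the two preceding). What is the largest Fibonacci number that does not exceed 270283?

196418 ≤ 270283 < 317811, so the largest Fibonacci number not exceeding 270283 is 196418.

196418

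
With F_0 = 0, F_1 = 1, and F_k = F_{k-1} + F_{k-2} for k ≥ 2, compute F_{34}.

5702887

Iterating the recurrence up to F_{28} = 317811 and F_{27} = 196418:
F_{29} = F_{28} + F_{27} = 317811 + 196418 = 514229
F_{30} = F_{29} + F_{28} = 514229 + 317811 = 832040
F_{31} = F_{30} + F_{29} = 832040 + 514229 = 1346269
F_{32} = F_{31} + F_{30} = 1346269 + 832040 = 2178309
F_{33} = F_{32} + F_{31} = 2178309 + 1346269 = 3524578
F_{34} = F_{33} + F_{32} = 3524578 + 2178309 = 5702887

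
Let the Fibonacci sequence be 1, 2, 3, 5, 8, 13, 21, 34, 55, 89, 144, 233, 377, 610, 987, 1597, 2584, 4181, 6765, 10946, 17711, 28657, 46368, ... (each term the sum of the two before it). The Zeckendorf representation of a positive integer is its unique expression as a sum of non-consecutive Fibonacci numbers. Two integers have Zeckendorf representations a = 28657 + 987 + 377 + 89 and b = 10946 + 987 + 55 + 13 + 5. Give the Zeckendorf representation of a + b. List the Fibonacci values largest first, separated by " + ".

The two numbers are 30110 and 12006, so their sum is 42116.
Repeatedly subtract the largest Fibonacci number that fits:
subtract 28657 from 42116: 13459 remains
subtract 10946 from 13459: 2513 remains
subtract 1597 from 2513: 916 remains
subtract 610 from 916: 306 remains
subtract 233 from 306: 73 remains
subtract 55 from 73: 18 remains
subtract 13 from 18: 5 remains
subtract 5 from 5: 0 remains

28657 + 10946 + 1597 + 610 + 233 + 55 + 13 + 5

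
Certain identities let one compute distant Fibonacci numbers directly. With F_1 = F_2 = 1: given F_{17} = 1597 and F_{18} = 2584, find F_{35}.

By F_{2k+1} = F_k² + F_{k+1}²: F_{35} = 1597² + 2584² = 2550409 + 6677056 = 9227465.

9227465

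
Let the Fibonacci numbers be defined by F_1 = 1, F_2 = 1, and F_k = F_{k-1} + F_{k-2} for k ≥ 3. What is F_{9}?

Iterating the recurrence up to F_{4} = 3 and F_{3} = 2:
F_{5} = F_{4} + F_{3} = 3 + 2 = 5
F_{6} = F_{5} + F_{4} = 5 + 3 = 8
F_{7} = F_{6} + F_{5} = 8 + 5 = 13
F_{8} = F_{7} + F_{6} = 13 + 8 = 21
F_{9} = F_{8} + F_{7} = 21 + 13 = 34

34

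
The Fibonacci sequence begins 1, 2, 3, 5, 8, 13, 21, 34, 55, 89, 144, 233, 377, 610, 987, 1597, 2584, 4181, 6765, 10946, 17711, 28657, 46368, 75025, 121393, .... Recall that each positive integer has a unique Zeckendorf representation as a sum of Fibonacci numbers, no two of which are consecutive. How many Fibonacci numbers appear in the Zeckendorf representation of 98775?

Greedy algorithm:
take 75025 (≤ 98775); 98775 − 75025 = 23750
take 17711 (≤ 23750); 23750 − 17711 = 6039
take 4181 (≤ 6039); 6039 − 4181 = 1858
take 1597 (≤ 1858); 1858 − 1597 = 261
take 233 (≤ 261); 261 − 233 = 28
take 21 (≤ 28); 28 − 21 = 7
take 5 (≤ 7); 7 − 5 = 2
take 2 (≤ 2); 2 − 2 = 0
98775 = 75025 + 17711 + 4181 + 1597 + 233 + 21 + 5 + 2, which has 8 terms.

8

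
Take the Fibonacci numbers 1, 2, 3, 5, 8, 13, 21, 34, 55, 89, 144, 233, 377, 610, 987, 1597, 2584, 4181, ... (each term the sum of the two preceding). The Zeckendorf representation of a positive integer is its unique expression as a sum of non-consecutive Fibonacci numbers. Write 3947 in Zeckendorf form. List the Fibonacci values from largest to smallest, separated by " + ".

3947 − 2584 = 1363
1363 − 987 = 376
376 − 233 = 143
143 − 89 = 54
54 − 34 = 20
20 − 13 = 7
7 − 5 = 2
2 − 2 = 0
So 3947 = 2584 + 987 + 233 + 89 + 34 + 13 + 5 + 2, with no two terms consecutive in the sequence.

2584 + 987 + 233 + 89 + 34 + 13 + 5 + 2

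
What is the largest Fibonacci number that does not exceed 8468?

6765

6765 ≤ 8468 < 10946, so the largest Fibonacci number not exceeding 8468 is 6765.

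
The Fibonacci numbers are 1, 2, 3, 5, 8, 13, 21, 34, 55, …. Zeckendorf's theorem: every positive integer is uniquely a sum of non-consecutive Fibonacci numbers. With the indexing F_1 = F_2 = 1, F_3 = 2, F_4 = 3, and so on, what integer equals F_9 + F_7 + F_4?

F_9 + F_7 + F_4 = 34 + 13 + 3 = 50.

50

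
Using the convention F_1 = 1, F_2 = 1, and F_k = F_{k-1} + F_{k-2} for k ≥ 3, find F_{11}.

89

Iterating the recurrence up to F_{4} = 3 and F_{3} = 2:
F_{5} = F_{4} + F_{3} = 3 + 2 = 5
F_{6} = F_{5} + F_{4} = 5 + 3 = 8
F_{7} = F_{6} + F_{5} = 8 + 5 = 13
F_{8} = F_{7} + F_{6} = 13 + 8 = 21
F_{9} = F_{8} + F_{7} = 21 + 13 = 34
F_{10} = F_{9} + F_{8} = 34 + 21 = 55
F_{11} = F_{10} + F_{9} = 55 + 34 = 89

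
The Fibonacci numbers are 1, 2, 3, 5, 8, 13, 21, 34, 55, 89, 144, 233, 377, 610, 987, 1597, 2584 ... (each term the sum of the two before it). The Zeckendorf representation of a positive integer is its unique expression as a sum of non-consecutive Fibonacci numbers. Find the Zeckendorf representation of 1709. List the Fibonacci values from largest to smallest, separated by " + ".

Greedy algorithm:
1597 ≤ 1709 < 2584, so take 1597; remainder 112
89 ≤ 112 < 144, so take 89; remainder 23
21 ≤ 23 < 34, so take 21; remainder 2
2 ≤ 2 < 3, so take 2; remainder 0
So 1709 = 1597 + 89 + 21 + 2, with no two terms consecutive in the sequence.

1597 + 89 + 21 + 2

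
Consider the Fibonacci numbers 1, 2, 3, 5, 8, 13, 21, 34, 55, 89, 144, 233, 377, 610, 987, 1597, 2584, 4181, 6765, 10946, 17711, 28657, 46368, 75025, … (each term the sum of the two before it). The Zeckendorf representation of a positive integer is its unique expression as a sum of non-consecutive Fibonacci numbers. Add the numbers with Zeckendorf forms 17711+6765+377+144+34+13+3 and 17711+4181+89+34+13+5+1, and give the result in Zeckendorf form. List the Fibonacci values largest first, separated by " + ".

The two numbers are 25047 and 22034, so their sum is 47081.
Greedily peel off the largest Fibonacci term at each step:
subtract 46368 from 47081: 713 remains
subtract 610 from 713: 103 remains
subtract 89 from 103: 14 remains
subtract 13 from 14: 1 remains
subtract 1 from 1: 0 remains

46368 + 610 + 89 + 13 + 1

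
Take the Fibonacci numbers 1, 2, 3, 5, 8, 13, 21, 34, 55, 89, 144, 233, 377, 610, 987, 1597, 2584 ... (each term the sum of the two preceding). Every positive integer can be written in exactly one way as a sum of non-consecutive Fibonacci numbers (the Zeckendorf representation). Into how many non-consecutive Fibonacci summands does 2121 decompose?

Greedily peel off the largest Fibonacci term at each step:
1597 ≤ 2121 < 2584, so take 1597; remainder 524
377 ≤ 524 < 610, so take 377; remainder 147
144 ≤ 147 < 233, so take 144; remainder 3
3 ≤ 3 < 5, so take 3; remainder 0
2121 = 1597 + 377 + 144 + 3, which has 4 terms.

4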